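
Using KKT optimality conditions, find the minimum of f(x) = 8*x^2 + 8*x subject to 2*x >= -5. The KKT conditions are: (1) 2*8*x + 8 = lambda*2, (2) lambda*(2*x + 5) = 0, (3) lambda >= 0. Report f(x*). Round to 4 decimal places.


Step 1: Try lambda = 0 (constraint inactive).
Stationarity: 2*8*x + 8 = 0
x* = -8/(2*8) = -0.5
Check constraint: 2*-0.5 = -1.0 >= -5 -- satisfied.
Step 2: Compute optimal value.
f(x*) = 8*(-0.5)^2 + 8*(-0.5) = -2.0


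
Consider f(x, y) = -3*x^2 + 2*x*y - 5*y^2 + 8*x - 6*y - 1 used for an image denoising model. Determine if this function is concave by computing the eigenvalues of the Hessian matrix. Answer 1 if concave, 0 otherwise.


The Hessian of f(x,y) = -3*x^2 + 2*x*y - 5*y^2 + 8*x - 6*y - 1 is:
H = [[-6, 2], [2, -10]]
Trace = -6 - 10 = -16
Determinant = -6*-10 - (2)^2 = 56
Discriminant = (-16)^2 - 4*56 = 32.0
Eigenvalues: lambda_1 = -10.8284, lambda_2 = -5.1716
The function is concave.

1


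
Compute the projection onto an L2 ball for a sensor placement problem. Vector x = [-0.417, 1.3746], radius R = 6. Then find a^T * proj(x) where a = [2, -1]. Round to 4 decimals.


Step 1: Compute ||x|| (intermediates to 6 decimals).
||x|| = sqrt((-0.417)^2 + 1.3746^2) = 1.436459
Step 2: Project.
Since ||x|| <= R, proj = x (no scaling needed).
proj(x) = [-0.417, 1.3746]
Step 3: Dot product.
a^T * proj(x) = 2*(-0.417) - 1*1.3746 = -2.2086


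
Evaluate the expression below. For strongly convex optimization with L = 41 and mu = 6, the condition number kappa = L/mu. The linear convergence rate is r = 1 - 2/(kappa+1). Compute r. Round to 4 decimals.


Step 1: Compute the condition number.
kappa = L/mu = 41/6 = 6.8333
Step 2: Compute the convergence rate.
r = 1 - 2/(kappa + 1) = 1 - 2*mu/(L + mu) = (L - mu)/(L + mu) = 35/47 = 0.7447


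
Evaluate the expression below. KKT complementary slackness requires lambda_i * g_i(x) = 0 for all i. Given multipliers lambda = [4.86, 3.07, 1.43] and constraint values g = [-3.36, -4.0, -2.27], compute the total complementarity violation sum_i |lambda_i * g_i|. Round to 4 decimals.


KKT complementary slackness check:
lambda_1 * g_1 = 4.86 * -3.36 = -16.3296
lambda_2 * g_2 = 3.07 * -4.0 = -12.28
lambda_3 * g_3 = 1.43 * -2.27 = -3.2461
Total violation = 16.3296 + 12.28 + 3.2461 = 31.8557


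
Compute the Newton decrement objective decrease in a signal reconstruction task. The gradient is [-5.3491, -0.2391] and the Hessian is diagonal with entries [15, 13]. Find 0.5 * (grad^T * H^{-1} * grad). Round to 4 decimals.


Step 1: H is diagonal, so H^(-1) * g = [-0.3566, -0.0184].
Step 2: g^T H^(-1) g = sum_i g_i^2 / H_ii
  = (-5.3491)^2/15 + (-0.2391)^2/13
  = 1.9075 + 0.0044 = 1.9119
Step 3: Objective decrease = 0.5 * g^T H^(-1) g = 0.956


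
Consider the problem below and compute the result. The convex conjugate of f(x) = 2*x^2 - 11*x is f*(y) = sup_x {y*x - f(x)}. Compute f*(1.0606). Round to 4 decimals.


f*(y) = sup_x {y*x - a*x^2 - b*x} = sup_x {(y-b)*x - a*x^2}
FOC: (y - b) - 2a*x = 0 => x* = (y - b)/(2a)
x* = (1.0606 + 11)/(2*2) = 3.0152
f*(1.0606) = (y-b)^2/(4a) = (1.0606 + 11)^2/(4*2)
= 145.4581/8 = 18.1823


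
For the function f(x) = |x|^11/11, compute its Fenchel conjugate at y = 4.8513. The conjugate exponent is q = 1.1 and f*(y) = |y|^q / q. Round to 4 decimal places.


The conjugate exponent q satisfies 1/p + 1/q = 1.
p = 11, so q = 11/(11 - 1) = 1.1
|y|^q = 4.8513^1.1 = 5.6813
f*(4.8513) = 5.6813 / 1.1 = 5.1648


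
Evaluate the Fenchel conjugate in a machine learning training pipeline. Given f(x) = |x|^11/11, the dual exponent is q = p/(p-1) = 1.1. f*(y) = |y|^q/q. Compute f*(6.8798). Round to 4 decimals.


The conjugate exponent q satisfies 1/p + 1/q = 1.
p = 11, so q = 11/(11 - 1) = 1.1
|y|^q = 6.8798^1.1 = 8.3432
f*(6.8798) = 8.3432 / 1.1 = 7.5847


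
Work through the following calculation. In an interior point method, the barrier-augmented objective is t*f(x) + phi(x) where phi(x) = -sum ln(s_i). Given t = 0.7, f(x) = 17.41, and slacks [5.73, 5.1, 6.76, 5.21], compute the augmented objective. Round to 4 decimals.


Step 1: Compute log-barrier.
ln values: [1.7457, 1.6292, 1.911, 1.6506]
phi = -(1.7457 + 1.6292 + 1.911 + 1.6506) = -6.9366
Step 2: Compute augmented objective.
t*f(x) = 0.7*17.41 = 12.187
Total = 12.187 - 6.9366 = 5.2504


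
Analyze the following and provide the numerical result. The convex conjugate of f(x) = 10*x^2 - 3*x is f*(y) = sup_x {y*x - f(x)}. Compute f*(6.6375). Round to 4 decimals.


f*(y) = sup_x {y*x - a*x^2 - b*x} = sup_x {(y-b)*x - a*x^2}
FOC: (y - b) - 2a*x = 0 => x* = (y - b)/(2a)
x* = (6.6375 + 3)/(2*10) = 0.4819
f*(6.6375) = (y-b)^2/(4a) = (6.6375 + 3)^2/(4*10)
= 92.8814/40 = 2.322


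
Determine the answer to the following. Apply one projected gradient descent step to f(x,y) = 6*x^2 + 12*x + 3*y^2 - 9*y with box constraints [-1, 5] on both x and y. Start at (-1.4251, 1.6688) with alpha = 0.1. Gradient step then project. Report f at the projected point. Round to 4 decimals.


Step 1: Compute gradient at (-1.4251, 1.6688).
grad_x = 2*6*-1.4251 + 12 = -5.1012
grad_y = 2*3*1.6688 - 9 = 1.0128
Step 2: Gradient step.
x_raw = -1.4251 - 0.1*-5.1012 = -0.915
y_raw = 1.6688 - 0.1*1.0128 = 1.5675
Step 3: Project onto [-1, 5].
x_proj = clip(-0.915) = -0.915
y_proj = clip(1.5675) = 1.5675
Step 4: Evaluate f.
f(-0.915, 1.5675) = -12.693


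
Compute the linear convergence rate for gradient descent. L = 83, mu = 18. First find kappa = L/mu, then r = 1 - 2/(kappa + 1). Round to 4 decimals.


Step 1: Compute the condition number.
kappa = L/mu = 83/18 = 4.6111
Step 2: Compute the convergence rate.
r = 1 - 2/(kappa + 1) = 1 - 2*mu/(L + mu) = (L - mu)/(L + mu) = 65/101 = 0.6436


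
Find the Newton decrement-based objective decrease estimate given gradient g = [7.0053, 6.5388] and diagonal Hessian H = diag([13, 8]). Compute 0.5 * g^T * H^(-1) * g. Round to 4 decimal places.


Step 1: H is diagonal, so H^(-1) * g = [0.5389, 0.8174].
Step 2: g^T H^(-1) g = sum_i g_i^2 / H_ii
  = (7.0053)^2/13 + (6.5388)^2/8
  = 3.7749 + 5.3445 = 9.1194
Step 3: Objective decrease = 0.5 * g^T H^(-1) g = 4.5597


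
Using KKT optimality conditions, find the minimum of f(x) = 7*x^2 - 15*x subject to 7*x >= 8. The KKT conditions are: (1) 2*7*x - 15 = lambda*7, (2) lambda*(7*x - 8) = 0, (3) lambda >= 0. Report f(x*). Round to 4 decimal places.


Step 1: Try lambda = 0 (constraint inactive).
x_unc = 15/(2*7) = 1.0714
Check: 7*1.0714 = 7.4998 < 8 -- violated!
Step 2: Constraint must be active: 7*x = 8
x* = 8/7 = 1.1429 (rounded; the exact value 8/7 is used below)
lambda = (2*7*(8/7) - 15)/7 = 0.1429
Step 3: Compute optimal value.
f(x*) = 7*(8/7)^2 - 15*(8/7) = -8.0


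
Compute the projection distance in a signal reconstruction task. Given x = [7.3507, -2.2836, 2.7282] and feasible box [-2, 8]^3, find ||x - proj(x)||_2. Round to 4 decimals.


Project each component onto [-2, 8].
clip(7.3507) = 7.3507, clip(-2.2836) = -2.0, clip(2.7282) = 2.7282
Projection = [7.3507, -2.0, 2.7282]
Squared diffs: [0.0, 0.0804, 0.0]
Distance = sqrt(0.0804) = 0.2836


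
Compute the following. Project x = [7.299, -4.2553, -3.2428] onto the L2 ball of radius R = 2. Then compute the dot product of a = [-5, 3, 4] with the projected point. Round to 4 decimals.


Step 1: Compute ||x|| (intermediates to 6 decimals).
||x|| = sqrt(7.299^2 + (-4.2553)^2 + (-3.2428)^2) = 9.049792
Step 2: Project.
Since ||x|| > R, scale = R/||x|| = 2/9.049792 = 0.221, proj(x) = scale * x
proj(x) = [1.613079, -0.940421, -0.716659]
Step 3: Dot product.
a^T * proj(x) = -5*1.613079 + 3*(-0.940421) + 4*(-0.716659) = -13.7533


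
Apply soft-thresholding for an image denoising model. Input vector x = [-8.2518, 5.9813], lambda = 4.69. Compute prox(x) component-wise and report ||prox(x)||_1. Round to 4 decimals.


Soft-thresholding with lambda = 4.69:
prox(-8.2518) = sign(-8.2518)*max(|-8.2518| - 4.69, 0) = -3.5618
prox(5.9813) = sign(5.9813)*max(|5.9813| - 4.69, 0) = 1.2913
prox(x) = [-3.5618, 1.2913]
||prox(x)||_1 = 3.5618 + 1.2913 = 4.8531


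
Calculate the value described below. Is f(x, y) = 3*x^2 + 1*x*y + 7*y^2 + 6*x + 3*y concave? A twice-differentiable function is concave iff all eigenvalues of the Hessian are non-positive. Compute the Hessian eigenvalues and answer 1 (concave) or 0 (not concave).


The Hessian of f(x,y) = 3*x^2 + 1*x*y + 7*y^2 + 6*x + 3*y is:
H = [[6, 1], [1, 14]]
Trace = 6 + 14 = 20
Determinant = 6*14 - (1)^2 = 83
Discriminant = (20)^2 - 4*83 = 68.0
Eigenvalues: lambda_1 = 5.8769, lambda_2 = 14.1231
The function is not concave.

0


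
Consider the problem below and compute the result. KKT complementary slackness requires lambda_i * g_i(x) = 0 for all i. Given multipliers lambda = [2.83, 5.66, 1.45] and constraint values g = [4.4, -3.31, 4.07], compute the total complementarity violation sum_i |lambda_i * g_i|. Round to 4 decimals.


KKT complementary slackness check:
lambda_1 * g_1 = 2.83 * 4.4 = 12.452
lambda_2 * g_2 = 5.66 * -3.31 = -18.7346
lambda_3 * g_3 = 1.45 * 4.07 = 5.9015
Total violation = 12.452 + 18.7346 + 5.9015 = 37.0881


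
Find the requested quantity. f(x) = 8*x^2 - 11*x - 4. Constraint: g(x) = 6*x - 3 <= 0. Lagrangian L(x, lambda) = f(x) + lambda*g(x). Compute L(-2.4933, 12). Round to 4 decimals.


Step 1: Evaluate f(x).
f(-2.4933) = 8*(-2.4933)^2 - 11*(-2.4933) - 4 = 73.1587
Step 2: Evaluate g(x).
g(-2.4933) = 6*-2.4933 - 3 = -17.9598
Step 3: Compute Lagrangian.
L = 73.1587 + 12*-17.9598 = -142.3589


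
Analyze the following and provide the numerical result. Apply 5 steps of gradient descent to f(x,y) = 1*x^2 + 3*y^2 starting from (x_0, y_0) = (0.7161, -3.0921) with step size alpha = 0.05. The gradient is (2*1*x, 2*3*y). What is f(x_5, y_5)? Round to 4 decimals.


Gradient descent on f(x,y) = 1*x^2 + 3*y^2.
Starting point: (0.7161, -3.0921), alpha = 0.05
Step 1: grad_x = 2*1*0.7161 = 1.4322, grad_y = 2*3*-3.0921 = -18.5526
  x_1 = 0.7161 - 0.05*1.4322 = 0.6445
  y_1 = -3.0921 - 0.05*-18.5526 = -2.1645
Step 2: grad_x = 2*1*0.6445 = 1.289, grad_y = 2*3*-2.1645 = -12.9868
  x_2 = 0.6445 - 0.05*1.289 = 0.58
  y_2 = -2.1645 - 0.05*-12.9868 = -1.5151
Step 3: grad_x = 2*1*0.58 = 1.1601, grad_y = 2*3*-1.5151 = -9.0908
  x_3 = 0.58 - 0.05*1.1601 = 0.522
  y_3 = -1.5151 - 0.05*-9.0908 = -1.0606
Step 4: grad_x = 2*1*0.522 = 1.0441, grad_y = 2*3*-1.0606 = -6.3635
  x_4 = 0.522 - 0.05*1.0441 = 0.4698
  y_4 = -1.0606 - 0.05*-6.3635 = -0.7424
Step 5: grad_x = 2*1*0.4698 = 0.9397, grad_y = 2*3*-0.7424 = -4.4545
  x_5 = 0.4698 - 0.05*0.9397 = 0.4228
  y_5 = -0.7424 - 0.05*-4.4545 = -0.5197
f(0.4228, -0.5197) = 1*0.4228^2 + 3*(-0.5197)^2 = 0.989


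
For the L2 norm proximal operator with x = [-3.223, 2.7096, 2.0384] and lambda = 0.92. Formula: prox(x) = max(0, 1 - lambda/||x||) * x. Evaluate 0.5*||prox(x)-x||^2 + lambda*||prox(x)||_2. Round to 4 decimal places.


Step 1: Compute ||x||.
||x|| = 4.6781
Step 2: Compute scaling factor.
scale = max(0, 1 - 0.92/4.6781) = 0.8033
Step 3: prox(x) = [-2.5892, 2.1767, 1.6375]
||prox(x)|| = 3.7581
Step 4: Proximal objective.
0.5*||prox-x||^2 = 0.4232
lambda*||prox|| = 3.4575
Total = 3.8807


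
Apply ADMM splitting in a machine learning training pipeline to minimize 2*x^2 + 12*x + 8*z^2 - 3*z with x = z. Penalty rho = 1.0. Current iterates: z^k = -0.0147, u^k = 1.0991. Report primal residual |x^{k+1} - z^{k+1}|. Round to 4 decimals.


ADMM iteration with rho = 1.0, z^k = -0.0147, u^k = 1.0991
Step 1: x-update.
Minimize 2*x^2 + 12*x + (1.0/2)*(x + 0.0147 + 1.0991)^2
FOC: (2*2 + 1.0)*x = -12 + 1.0*(-0.0147 - 1.0991)
x^{k+1} = -2.6228
Step 2: z-update.
Minimize 8*z^2 - 3*z + (1.0/2)*(-2.6228 - z + 1.0991)^2
FOC: (2*8 + 1.0)*z = 3 + 1.0*(-2.6228 + 1.0991)
z^{k+1} = 0.0868
Step 3: u-update.
u^{k+1} = 1.0991 - 2.6228 - 0.0868 = -1.6105
Step 4: Primal residual = |-2.6228 - 0.0868| = 2.7096


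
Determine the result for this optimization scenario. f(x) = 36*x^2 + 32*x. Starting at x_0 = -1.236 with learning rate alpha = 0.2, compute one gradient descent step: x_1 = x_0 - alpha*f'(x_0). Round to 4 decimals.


We compute the gradient at x_0 and apply the update.
f'(x) = 72*x + 32
f'(-1.236) = 72*-1.236 + 32 = -56.992
x_1 = -1.236 - 0.2*-56.992 = 10.1624


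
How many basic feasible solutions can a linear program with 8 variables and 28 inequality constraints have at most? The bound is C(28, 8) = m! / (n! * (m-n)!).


Each vertex corresponds to some choice of n active constraints out of m, so the number of vertices is at most C(m, n) = m! / (n!(m-n)!).
m = 28, n = 8
Numerator: 28 * 27 * 26 * 25 * 24 * 23 * 22 * 21
Denominator: 8! = 40320
C(28, 8) = 3108105


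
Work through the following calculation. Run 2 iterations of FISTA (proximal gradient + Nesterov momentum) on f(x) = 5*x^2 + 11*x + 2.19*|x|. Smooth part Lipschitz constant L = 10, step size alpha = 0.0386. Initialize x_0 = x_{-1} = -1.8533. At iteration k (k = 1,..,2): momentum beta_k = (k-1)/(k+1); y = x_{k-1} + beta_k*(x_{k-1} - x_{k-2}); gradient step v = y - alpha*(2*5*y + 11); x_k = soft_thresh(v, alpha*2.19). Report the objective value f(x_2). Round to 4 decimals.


FISTA on f(x) = 5*x^2 + 11*x + 2.19*|x|
L = 10, alpha = 0.0386
Iteration 1: beta = 0.0, y = -1.8533 + 0.0*(-1.8533 + 1.8533) = -1.8533
  grad(y) = -7.533, v = y - alpha*grad = -1.5625
  prox(v) = soft_thresh(-1.5625, 0.0845) = -1.478
Iteration 2: beta = 0.3333, y = -1.478 + 0.3333*(-1.478 + 1.8533) = -1.3529
  grad(y) = -2.5289, v = y - alpha*grad = -1.2553
  prox(v) = soft_thresh(-1.2553, 0.0845) = -1.1707
f(x_2) = 5*(-1.1707)^2 + 11*(-1.1707) + 2.19*|-1.1707| = -3.4611


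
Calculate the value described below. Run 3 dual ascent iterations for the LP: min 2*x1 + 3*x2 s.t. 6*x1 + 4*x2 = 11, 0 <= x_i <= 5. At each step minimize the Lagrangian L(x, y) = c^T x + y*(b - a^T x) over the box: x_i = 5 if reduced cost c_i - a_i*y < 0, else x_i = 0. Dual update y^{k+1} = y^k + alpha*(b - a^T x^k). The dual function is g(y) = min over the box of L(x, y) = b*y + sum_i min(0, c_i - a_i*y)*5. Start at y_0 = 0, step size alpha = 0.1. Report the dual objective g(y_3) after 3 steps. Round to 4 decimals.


Dual ascent for LP: min 2*x1 + 3*x2, 6*x1 + 4*x2 = 11, 0 <= x_i <= 5
Step 1: y^k = 0.0, reduced costs: (2.0, 3.0)
  x^k = (0.0, 0.0), subgradient = b - a^T x = 11.0
  y^{k+1} = 0.0 + 0.1*11.0 = 1.1
Step 2: y^k = 1.1, reduced costs: (-4.6, -1.4)
  x^k = (5.0, 5.0), subgradient = b - a^T x = -39.0
  y^{k+1} = 1.1 + 0.1*-39.0 = -2.8
Step 3: y^k = -2.8, reduced costs: (18.8, 14.2)
  x^k = (0.0, 0.0), subgradient = b - a^T x = 11.0
  y^{k+1} = -2.8 + 0.1*11.0 = -1.7
Dual objective at y_3 = -1.7: reduced costs (12.2, 9.8), box minimizer x = (0.0, 0.0)
g(y_3) = b*y + (c1 - a1*y)*x1 + (c2 - a2*y)*x2 = 11*(-1.7) + 12.2*0.0 + 9.8*0.0 = -18.7 + 0.0 + 0.0 = -18.7


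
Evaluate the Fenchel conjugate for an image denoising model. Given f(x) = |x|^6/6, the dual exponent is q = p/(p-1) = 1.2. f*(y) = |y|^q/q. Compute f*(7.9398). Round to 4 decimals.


The conjugate exponent q satisfies 1/p + 1/q = 1.
p = 6, so q = 6/(6 - 1) = 1.2
|y|^q = 7.9398^1.2 = 12.0163
f*(7.9398) = 12.0163 / 1.2 = 10.0136


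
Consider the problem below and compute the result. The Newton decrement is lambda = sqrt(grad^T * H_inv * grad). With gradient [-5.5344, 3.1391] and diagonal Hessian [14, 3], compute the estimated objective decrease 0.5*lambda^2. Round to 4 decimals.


Step 1: H is diagonal, so H^(-1) * g = [-0.3953, 1.0464].
Step 2: g^T H^(-1) g = sum_i g_i^2 / H_ii
  = (-5.5344)^2/14 + (3.1391)^2/3
  = 2.1878 + 3.2846 = 5.4725
Step 3: Objective decrease = 0.5 * g^T H^(-1) g = 2.7362


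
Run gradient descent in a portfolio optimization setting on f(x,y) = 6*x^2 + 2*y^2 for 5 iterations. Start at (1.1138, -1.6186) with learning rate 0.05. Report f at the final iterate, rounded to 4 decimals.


Gradient descent on f(x,y) = 6*x^2 + 2*y^2.
Starting point: (1.1138, -1.6186), alpha = 0.05
Step 1: grad_x = 2*6*1.1138 = 13.3656, grad_y = 2*2*-1.6186 = -6.4744
  x_1 = 1.1138 - 0.05*13.3656 = 0.4455
  y_1 = -1.6186 - 0.05*-6.4744 = -1.2949
Step 2: grad_x = 2*6*0.4455 = 5.3462, grad_y = 2*2*-1.2949 = -5.1795
  x_2 = 0.4455 - 0.05*5.3462 = 0.1782
  y_2 = -1.2949 - 0.05*-5.1795 = -1.0359
Step 3: grad_x = 2*6*0.1782 = 2.1385, grad_y = 2*2*-1.0359 = -4.1436
  x_3 = 0.1782 - 0.05*2.1385 = 0.0713
  y_3 = -1.0359 - 0.05*-4.1436 = -0.8287
Step 4: grad_x = 2*6*0.0713 = 0.8554, grad_y = 2*2*-0.8287 = -3.3149
  x_4 = 0.0713 - 0.05*0.8554 = 0.0285
  y_4 = -0.8287 - 0.05*-3.3149 = -0.663
Step 5: grad_x = 2*6*0.0285 = 0.3422, grad_y = 2*2*-0.663 = -2.6519
  x_5 = 0.0285 - 0.05*0.3422 = 0.0114
  y_5 = -0.663 - 0.05*-2.6519 = -0.5304
f(0.0114, -0.5304) = 6*0.0114^2 + 2*(-0.5304)^2 = 0.5634


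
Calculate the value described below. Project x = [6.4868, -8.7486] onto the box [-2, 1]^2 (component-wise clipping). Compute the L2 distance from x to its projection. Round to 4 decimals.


Project each component onto [-2, 1].
clip(6.4868) = 1.0, clip(-8.7486) = -2.0
Projection = [1.0, -2.0]
Squared diffs: [30.105, 45.5436]
Distance = sqrt(75.6486) = 8.6976


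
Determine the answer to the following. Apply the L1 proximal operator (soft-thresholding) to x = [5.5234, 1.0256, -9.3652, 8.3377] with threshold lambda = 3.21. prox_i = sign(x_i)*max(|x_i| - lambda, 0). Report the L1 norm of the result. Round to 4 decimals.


Soft-thresholding with lambda = 3.21:
prox(5.5234) = sign(5.5234)*max(|5.5234| - 3.21, 0) = 2.3134
prox(1.0256) = sign(1.0256)*max(|1.0256| - 3.21, 0) = 0.0
prox(-9.3652) = sign(-9.3652)*max(|-9.3652| - 3.21, 0) = -6.1552
prox(8.3377) = sign(8.3377)*max(|8.3377| - 3.21, 0) = 5.1277
prox(x) = [2.3134, 0.0, -6.1552, 5.1277]
||prox(x)||_1 = 2.3134 + 0.0 + 6.1552 + 5.1277 = 13.5963


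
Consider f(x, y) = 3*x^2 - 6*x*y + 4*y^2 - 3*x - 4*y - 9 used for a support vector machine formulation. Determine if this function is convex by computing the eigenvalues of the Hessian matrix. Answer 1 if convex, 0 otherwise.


The Hessian of f(x,y) = 3*x^2 - 6*x*y + 4*y^2 - 3*x - 4*y - 9 is:
H = [[6, -6], [-6, 8]]
Trace = 6 + 8 = 14
Determinant = 6*8 - (-6)^2 = 12
Discriminant = (14)^2 - 4*12 = 148.0
Eigenvalues: lambda_1 = 0.9172, lambda_2 = 13.0828
The function is convex.

1


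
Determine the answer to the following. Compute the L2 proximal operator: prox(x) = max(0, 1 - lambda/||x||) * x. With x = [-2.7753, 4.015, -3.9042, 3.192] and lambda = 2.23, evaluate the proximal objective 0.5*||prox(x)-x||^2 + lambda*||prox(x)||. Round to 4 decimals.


Step 1: Compute ||x||.
||x|| = 7.0181
Step 2: Compute scaling factor.
scale = max(0, 1 - 2.23/7.0181) = 0.6823
Step 3: prox(x) = [-1.8935, 2.7392, -2.6636, 2.1777]
||prox(x)|| = 4.7881
Step 4: Proximal objective.
0.5*||prox-x||^2 = 2.4865
lambda*||prox|| = 10.6775
Total = 13.164


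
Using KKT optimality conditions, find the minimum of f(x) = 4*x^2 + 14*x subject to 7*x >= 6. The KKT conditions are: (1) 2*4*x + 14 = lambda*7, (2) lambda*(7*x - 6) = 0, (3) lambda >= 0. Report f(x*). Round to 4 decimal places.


Step 1: Try lambda = 0 (constraint inactive).
x_unc = -14/(2*4) = -1.75
Check: 7*-1.75 = -12.25 < 6 -- violated!
Step 2: Constraint must be active: 7*x = 6
x* = 6/7 = 0.8571 (rounded; the exact value 6/7 is used below)
lambda = (2*4*(6/7) + 14)/7 = 2.9796
Step 3: Compute optimal value.
f(x*) = 4*(6/7)^2 + 14*(6/7) = 14.9388


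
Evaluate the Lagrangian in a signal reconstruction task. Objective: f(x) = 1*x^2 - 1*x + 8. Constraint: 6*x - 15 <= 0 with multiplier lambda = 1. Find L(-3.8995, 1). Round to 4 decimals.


Step 1: Evaluate f(x).
f(-3.8995) = 1*(-3.8995)^2 - 1*(-3.8995) + 8 = 27.1056
Step 2: Evaluate g(x).
g(-3.8995) = 6*-3.8995 - 15 = -38.397
Step 3: Compute Lagrangian.
L = 27.1056 + 1*-38.397 = -11.2914


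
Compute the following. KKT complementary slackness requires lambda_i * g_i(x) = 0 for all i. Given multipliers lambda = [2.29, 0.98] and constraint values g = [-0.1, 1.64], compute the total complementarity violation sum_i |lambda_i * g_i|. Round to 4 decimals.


KKT complementary slackness check:
lambda_1 * g_1 = 2.29 * -0.1 = -0.229
lambda_2 * g_2 = 0.98 * 1.64 = 1.6072
Total violation = 0.229 + 1.6072 = 1.8362


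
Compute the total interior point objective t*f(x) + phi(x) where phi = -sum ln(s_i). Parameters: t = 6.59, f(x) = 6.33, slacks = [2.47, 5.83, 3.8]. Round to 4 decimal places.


Step 1: Compute log-barrier.
ln values: [0.9042, 1.763, 1.335]
phi = -(0.9042 + 1.763 + 1.335) = -4.0022
Step 2: Compute augmented objective.
t*f(x) = 6.59*6.33 = 41.7147
Total = 41.7147 - 4.0022 = 37.7125


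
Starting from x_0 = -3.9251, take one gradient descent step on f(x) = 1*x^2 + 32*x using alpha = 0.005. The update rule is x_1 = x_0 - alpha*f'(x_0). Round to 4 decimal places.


We compute the gradient at x_0 and apply the update.
f'(x) = 2*x + 32
f'(-3.9251) = 2*-3.9251 + 32 = 24.1498
x_1 = -3.9251 - 0.005*24.1498 = -4.0458


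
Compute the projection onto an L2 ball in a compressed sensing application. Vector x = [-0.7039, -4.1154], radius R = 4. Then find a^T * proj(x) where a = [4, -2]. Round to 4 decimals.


Step 1: Compute ||x|| (intermediates to 6 decimals).
||x|| = sqrt((-0.7039)^2 + (-4.1154)^2) = 4.175164
Step 2: Project.
Since ||x|| > R, scale = R/||x|| = 4/4.175164 = 0.958046, proj(x) = scale * x
proj(x) = [-0.674369, -3.942743]
Step 3: Dot product.
a^T * proj(x) = 4*(-0.674369) - 2*(-3.942743) = 5.188


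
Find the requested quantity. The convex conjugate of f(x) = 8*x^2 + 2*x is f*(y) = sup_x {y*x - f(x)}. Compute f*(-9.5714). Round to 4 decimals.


f*(y) = sup_x {y*x - a*x^2 - b*x} = sup_x {(y-b)*x - a*x^2}
FOC: (y - b) - 2a*x = 0 => x* = (y - b)/(2a)
x* = (-9.5714 - 2)/(2*8) = -0.7232
f*(-9.5714) = (y-b)^2/(4a) = (-9.5714 - 2)^2/(4*8)
= 133.8973/32 = 4.1843


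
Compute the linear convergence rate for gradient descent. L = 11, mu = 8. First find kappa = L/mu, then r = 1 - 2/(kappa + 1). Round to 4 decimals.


Step 1: Compute the condition number.
kappa = L/mu = 11/8 = 1.375
Step 2: Compute the convergence rate.
r = 1 - 2/(kappa + 1) = 1 - 2*mu/(L + mu) = (L - mu)/(L + mu) = 3/19 = 0.1579


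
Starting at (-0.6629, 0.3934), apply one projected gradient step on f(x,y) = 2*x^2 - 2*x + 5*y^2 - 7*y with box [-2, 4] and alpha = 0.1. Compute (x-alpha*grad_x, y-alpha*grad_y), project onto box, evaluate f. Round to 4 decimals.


Step 1: Compute gradient at (-0.6629, 0.3934).
grad_x = 2*2*-0.6629 - 2 = -4.6516
grad_y = 2*5*0.3934 - 7 = -3.066
Step 2: Gradient step.
x_raw = -0.6629 - 0.1*-4.6516 = -0.1977
y_raw = 0.3934 - 0.1*-3.066 = 0.7
Step 3: Project onto [-2, 4].
x_proj = clip(-0.1977) = -0.1977
y_proj = clip(0.7) = 0.7
Step 4: Evaluate f.
f(-0.1977, 0.7) = -1.9763


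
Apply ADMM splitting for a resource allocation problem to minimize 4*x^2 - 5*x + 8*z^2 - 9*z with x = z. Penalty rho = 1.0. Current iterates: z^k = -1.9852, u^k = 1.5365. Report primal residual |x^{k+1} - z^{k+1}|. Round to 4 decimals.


ADMM iteration with rho = 1.0, z^k = -1.9852, u^k = 1.5365
Step 1: x-update.
Minimize 4*x^2 - 5*x + (1.0/2)*(x + 1.9852 + 1.5365)^2
FOC: (2*4 + 1.0)*x = 5 + 1.0*(-1.9852 - 1.5365)
x^{k+1} = 0.1643
Step 2: z-update.
Minimize 8*z^2 - 9*z + (1.0/2)*(0.1643 - z + 1.5365)^2
FOC: (2*8 + 1.0)*z = 9 + 1.0*(0.1643 + 1.5365)
z^{k+1} = 0.6295
Step 3: u-update.
u^{k+1} = 1.5365 + 0.1643 - 0.6295 = 1.0713
Step 4: Primal residual = |0.1643 - 0.6295| = 0.4652


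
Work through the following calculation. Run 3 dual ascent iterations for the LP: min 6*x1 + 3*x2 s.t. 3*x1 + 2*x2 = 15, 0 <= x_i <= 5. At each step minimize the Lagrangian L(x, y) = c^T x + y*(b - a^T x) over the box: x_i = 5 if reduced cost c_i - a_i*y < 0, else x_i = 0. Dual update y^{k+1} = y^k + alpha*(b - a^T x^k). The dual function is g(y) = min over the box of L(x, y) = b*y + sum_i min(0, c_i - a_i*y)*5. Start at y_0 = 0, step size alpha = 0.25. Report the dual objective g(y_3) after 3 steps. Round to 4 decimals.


Dual ascent for LP: min 6*x1 + 3*x2, 3*x1 + 2*x2 = 15, 0 <= x_i <= 5
Step 1: y^k = 0.0, reduced costs: (6.0, 3.0)
  x^k = (0.0, 0.0), subgradient = b - a^T x = 15.0
  y^{k+1} = 0.0 + 0.25*15.0 = 3.75
Step 2: y^k = 3.75, reduced costs: (-5.25, -4.5)
  x^k = (5.0, 5.0), subgradient = b - a^T x = -10.0
  y^{k+1} = 3.75 + 0.25*-10.0 = 1.25
Step 3: y^k = 1.25, reduced costs: (2.25, 0.5)
  x^k = (0.0, 0.0), subgradient = b - a^T x = 15.0
  y^{k+1} = 1.25 + 0.25*15.0 = 5.0
Dual objective at y_3 = 5.0: reduced costs (-9.0, -7.0), box minimizer x = (5.0, 5.0)
g(y_3) = b*y + (c1 - a1*y)*x1 + (c2 - a2*y)*x2 = 15*5.0 + (-9.0)*5.0 + (-7.0)*5.0 = 75.0 - 45.0 - 35.0 = -5.0


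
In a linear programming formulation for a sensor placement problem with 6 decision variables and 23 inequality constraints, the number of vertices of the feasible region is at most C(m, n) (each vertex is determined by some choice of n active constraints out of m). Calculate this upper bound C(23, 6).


Each vertex corresponds to some choice of n active constraints out of m, so the number of vertices is at most C(m, n) = m! / (n!(m-n)!).
m = 23, n = 6
Numerator: 23 * 22 * 21 * 20 * 19 * 18
Denominator: 6! = 720
C(23, 6) = 100947


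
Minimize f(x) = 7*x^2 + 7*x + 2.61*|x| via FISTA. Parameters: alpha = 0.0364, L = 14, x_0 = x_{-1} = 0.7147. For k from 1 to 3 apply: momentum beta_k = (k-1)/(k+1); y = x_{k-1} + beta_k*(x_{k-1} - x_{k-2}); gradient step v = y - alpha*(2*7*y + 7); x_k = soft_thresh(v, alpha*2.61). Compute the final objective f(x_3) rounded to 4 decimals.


FISTA on f(x) = 7*x^2 + 7*x + 2.61*|x|
L = 14, alpha = 0.0364
Iteration 1: beta = 0.0, y = 0.7147 + 0.0*(0.7147 - 0.7147) = 0.7147
  grad(y) = 17.0058, v = y - alpha*grad = 0.0957
  prox(v) = soft_thresh(0.0957, 0.095) = 0.0007
Iteration 2: beta = 0.3333, y = 0.0007 + 0.3333*(0.0007 - 0.7147) = -0.2373
  grad(y) = 3.6775, v = y - alpha*grad = -0.3712
  prox(v) = soft_thresh(-0.3712, 0.095) = -0.2762
Iteration 3: beta = 0.5, y = -0.2762 + 0.5*(-0.2762 - 0.0007) = -0.4146
  grad(y) = 1.1955, v = y - alpha*grad = -0.4581
  prox(v) = soft_thresh(-0.4581, 0.095) = -0.3631
f(x_3) = 7*(-0.3631)^2 + 7*(-0.3631) + 2.61*|-0.3631| = -0.6711


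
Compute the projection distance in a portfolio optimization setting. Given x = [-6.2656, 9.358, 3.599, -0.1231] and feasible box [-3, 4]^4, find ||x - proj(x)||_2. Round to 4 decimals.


Project each component onto [-3, 4].
clip(-6.2656) = -3.0, clip(9.358) = 4.0, clip(3.599) = 3.599, clip(-0.1231) = -0.1231
Projection = [-3.0, 4.0, 3.599, -0.1231]
Squared diffs: [10.6641, 28.7082, 0.0, 0.0]
Distance = sqrt(39.3723) = 6.2747


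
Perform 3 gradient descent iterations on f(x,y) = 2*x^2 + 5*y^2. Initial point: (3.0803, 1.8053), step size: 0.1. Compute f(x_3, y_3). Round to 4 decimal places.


Gradient descent on f(x,y) = 2*x^2 + 5*y^2.
Starting point: (3.0803, 1.8053), alpha = 0.1
Step 1: grad_x = 2*2*3.0803 = 12.3212, grad_y = 2*5*1.8053 = 18.053
  x_1 = 3.0803 - 0.1*12.3212 = 1.8482
  y_1 = 1.8053 - 0.1*18.053 = 0.0
Step 2: grad_x = 2*2*1.8482 = 7.3927, grad_y = 2*5*0.0 = 0.0
  x_2 = 1.8482 - 0.1*7.3927 = 1.1089
  y_2 = 0.0 - 0.1*0.0 = 0.0
Step 3: grad_x = 2*2*1.1089 = 4.4356, grad_y = 2*5*0.0 = 0.0
  x_3 = 1.1089 - 0.1*4.4356 = 0.6653
  y_3 = 0.0 - 0.1*0.0 = 0.0
f(0.6653, 0.0) = 2*0.6653^2 + 5*0.0^2 = 0.8854


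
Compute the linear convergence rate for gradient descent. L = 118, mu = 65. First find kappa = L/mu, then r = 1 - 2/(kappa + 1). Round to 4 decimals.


Step 1: Compute the condition number.
kappa = L/mu = 118/65 = 1.8154
Step 2: Compute the convergence rate.
r = 1 - 2/(kappa + 1) = 1 - 2*mu/(L + mu) = (L - mu)/(L + mu) = 53/183 = 0.2896


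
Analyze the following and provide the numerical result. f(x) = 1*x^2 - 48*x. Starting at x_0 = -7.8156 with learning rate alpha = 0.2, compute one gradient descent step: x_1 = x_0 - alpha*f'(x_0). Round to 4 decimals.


We compute the gradient at x_0 and apply the update.
f'(x) = 2*x - 48
f'(-7.8156) = 2*-7.8156 - 48 = -63.6312
x_1 = -7.8156 - 0.2*-63.6312 = 4.9106


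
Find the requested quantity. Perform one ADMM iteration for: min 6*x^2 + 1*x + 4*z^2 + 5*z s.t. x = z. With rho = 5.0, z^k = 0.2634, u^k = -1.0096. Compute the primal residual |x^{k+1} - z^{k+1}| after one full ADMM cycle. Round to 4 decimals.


ADMM iteration with rho = 5.0, z^k = 0.2634, u^k = -1.0096
Step 1: x-update.
Minimize 6*x^2 + 1*x + (5.0/2)*(x - 0.2634 - 1.0096)^2
FOC: (2*6 + 5.0)*x = -1 + 5.0*(0.2634 + 1.0096)
x^{k+1} = 0.3156
Step 2: z-update.
Minimize 4*z^2 + 5*z + (5.0/2)*(0.3156 - z - 1.0096)^2
FOC: (2*4 + 5.0)*z = -5 + 5.0*(0.3156 - 1.0096)
z^{k+1} = -0.6515
Step 3: u-update.
u^{k+1} = -1.0096 + 0.3156 + 0.6515 = -0.0425
Step 4: Primal residual = |0.3156 + 0.6515| = 0.9671


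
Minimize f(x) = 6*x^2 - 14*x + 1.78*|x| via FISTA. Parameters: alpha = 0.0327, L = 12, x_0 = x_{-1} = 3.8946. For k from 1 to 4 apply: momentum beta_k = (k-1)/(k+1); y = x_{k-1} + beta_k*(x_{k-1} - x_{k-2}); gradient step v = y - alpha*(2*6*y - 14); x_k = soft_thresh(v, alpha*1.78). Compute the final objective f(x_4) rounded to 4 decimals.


FISTA on f(x) = 6*x^2 - 14*x + 1.78*|x|
L = 12, alpha = 0.0327
Iteration 1: beta = 0.0, y = 3.8946 + 0.0*(3.8946 - 3.8946) = 3.8946
  grad(y) = 32.7352, v = y - alpha*grad = 2.8242
  prox(v) = soft_thresh(2.8242, 0.0582) = 2.766
Iteration 2: beta = 0.3333, y = 2.766 + 0.3333*(2.766 - 3.8946) = 2.3897
  grad(y) = 14.6768, v = y - alpha*grad = 1.9098
  prox(v) = soft_thresh(1.9098, 0.0582) = 1.8516
Iteration 3: beta = 0.5, y = 1.8516 + 0.5*(1.8516 - 2.766) = 1.3944
  grad(y) = 2.7331, v = y - alpha*grad = 1.3051
  prox(v) = soft_thresh(1.3051, 0.0582) = 1.2468
Iteration 4: beta = 0.6, y = 1.2468 + 0.6*(1.2468 - 1.8516) = 0.884
  grad(y) = -3.3921, v = y - alpha*grad = 0.9949
  prox(v) = soft_thresh(0.9949, 0.0582) = 0.9367
f(x_4) = 6*0.9367^2 - 14*0.9367 + 1.78*|0.9367| = -6.182


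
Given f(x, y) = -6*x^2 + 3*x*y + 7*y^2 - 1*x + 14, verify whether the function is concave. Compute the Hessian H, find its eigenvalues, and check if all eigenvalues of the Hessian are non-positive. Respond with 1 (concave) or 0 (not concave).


The Hessian of f(x,y) = -6*x^2 + 3*x*y + 7*y^2 - 1*x + 14 is:
H = [[-12, 3], [3, 14]]
Trace = -12 + 14 = 2
Determinant = -12*14 - (3)^2 = -177
Discriminant = (2)^2 - 4*-177 = 712.0
Eigenvalues: lambda_1 = -12.3417, lambda_2 = 14.3417
The function is not concave.

0


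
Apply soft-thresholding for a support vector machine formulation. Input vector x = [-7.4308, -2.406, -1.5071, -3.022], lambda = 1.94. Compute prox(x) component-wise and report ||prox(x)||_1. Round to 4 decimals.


Soft-thresholding with lambda = 1.94:
prox(-7.4308) = sign(-7.4308)*max(|-7.4308| - 1.94, 0) = -5.4908
prox(-2.406) = sign(-2.406)*max(|-2.406| - 1.94, 0) = -0.466
prox(-1.5071) = sign(-1.5071)*max(|-1.5071| - 1.94, 0) = 0.0
prox(-3.022) = sign(-3.022)*max(|-3.022| - 1.94, 0) = -1.082
prox(x) = [-5.4908, -0.466, 0.0, -1.082]
||prox(x)||_1 = 5.4908 + 0.466 + 0.0 + 1.082 = 7.0388


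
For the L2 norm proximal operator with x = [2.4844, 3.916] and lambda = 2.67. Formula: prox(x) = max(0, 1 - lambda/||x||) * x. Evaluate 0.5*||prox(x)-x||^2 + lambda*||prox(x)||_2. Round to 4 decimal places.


Step 1: Compute ||x||.
||x|| = 4.6376
Step 2: Compute scaling factor.
scale = max(0, 1 - 2.67/4.6376) = 0.4243
Step 3: prox(x) = [1.0541, 1.6614]
||prox(x)|| = 1.9676
Step 4: Proximal objective.
0.5*||prox-x||^2 = 3.5645
lambda*||prox|| = 5.2535
Total = 8.8179


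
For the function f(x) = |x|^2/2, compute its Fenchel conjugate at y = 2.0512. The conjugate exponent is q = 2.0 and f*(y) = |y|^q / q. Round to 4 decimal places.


The conjugate exponent q satisfies 1/p + 1/q = 1.
p = 2, so q = 2/(2 - 1) = 2.0
|y|^q = 2.0512^2.0 = 4.2074
f*(2.0512) = 4.2074 / 2.0 = 2.1037


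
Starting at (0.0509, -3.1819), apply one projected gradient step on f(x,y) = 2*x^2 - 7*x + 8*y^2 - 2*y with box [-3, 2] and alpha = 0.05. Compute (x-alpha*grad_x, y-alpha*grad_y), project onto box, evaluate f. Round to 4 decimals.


Step 1: Compute gradient at (0.0509, -3.1819).
grad_x = 2*2*0.0509 - 7 = -6.7964
grad_y = 2*8*-3.1819 - 2 = -52.9104
Step 2: Gradient step.
x_raw = 0.0509 - 0.05*-6.7964 = 0.3907
y_raw = -3.1819 - 0.05*-52.9104 = -0.5364
Step 3: Project onto [-3, 2].
x_proj = clip(0.3907) = 0.3907
y_proj = clip(-0.5364) = -0.5364
Step 4: Evaluate f.
f(0.3907, -0.5364) = 0.9447


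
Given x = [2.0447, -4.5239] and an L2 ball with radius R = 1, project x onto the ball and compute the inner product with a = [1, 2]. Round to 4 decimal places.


Step 1: Compute ||x|| (intermediates to 6 decimals).
||x|| = sqrt(2.0447^2 + (-4.5239)^2) = 4.964521
Step 2: Project.
Since ||x|| > R, scale = R/||x|| = 1/4.964521 = 0.201429, proj(x) = scale * x
proj(x) = [0.411862, -0.911245]
Step 3: Dot product.
a^T * proj(x) = 1*0.411862 + 2*(-0.911245) = -1.4106


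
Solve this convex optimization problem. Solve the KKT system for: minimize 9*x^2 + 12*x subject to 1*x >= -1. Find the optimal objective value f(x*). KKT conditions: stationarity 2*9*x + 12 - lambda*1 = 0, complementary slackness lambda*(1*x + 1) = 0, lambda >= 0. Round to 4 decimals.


Step 1: Try lambda = 0 (constraint inactive).
Stationarity: 2*9*x + 12 = 0
x* = -12/(2*9) = -2/3 = -0.6667 (rounded; the exact value -2/3 is used below)
Check constraint: 1*-0.6667 = -0.6667 >= -1 -- satisfied.
Step 2: Compute optimal value.
f(x*) = 9*(-2/3)^2 + 12*(-2/3) = -4.0


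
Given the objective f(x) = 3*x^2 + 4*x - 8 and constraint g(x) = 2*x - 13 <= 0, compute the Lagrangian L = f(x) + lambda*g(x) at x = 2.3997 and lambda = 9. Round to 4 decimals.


Step 1: Evaluate f(x).
f(2.3997) = 3*2.3997^2 + 4*2.3997 - 8 = 18.8745
Step 2: Evaluate g(x).
g(2.3997) = 2*2.3997 - 13 = -8.2006
Step 3: Compute Lagrangian.
L = 18.8745 + 9*-8.2006 = -54.9309


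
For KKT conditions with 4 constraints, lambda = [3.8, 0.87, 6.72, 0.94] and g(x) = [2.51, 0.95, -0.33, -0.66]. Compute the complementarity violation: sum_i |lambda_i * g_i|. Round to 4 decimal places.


KKT complementary slackness check:
lambda_1 * g_1 = 3.8 * 2.51 = 9.538
lambda_2 * g_2 = 0.87 * 0.95 = 0.8265
lambda_3 * g_3 = 6.72 * -0.33 = -2.2176
lambda_4 * g_4 = 0.94 * -0.66 = -0.6204
Total violation = 9.538 + 0.8265 + 2.2176 + 0.6204 = 13.2025


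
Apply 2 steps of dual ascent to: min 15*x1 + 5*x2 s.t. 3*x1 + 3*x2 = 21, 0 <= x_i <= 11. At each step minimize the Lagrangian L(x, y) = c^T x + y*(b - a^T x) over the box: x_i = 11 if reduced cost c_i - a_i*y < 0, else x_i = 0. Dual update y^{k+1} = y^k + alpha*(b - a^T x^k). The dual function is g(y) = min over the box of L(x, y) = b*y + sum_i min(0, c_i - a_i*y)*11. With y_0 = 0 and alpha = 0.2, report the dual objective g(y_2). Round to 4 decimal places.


Dual ascent for LP: min 15*x1 + 5*x2, 3*x1 + 3*x2 = 21, 0 <= x_i <= 11
Step 1: y^k = 0.0, reduced costs: (15.0, 5.0)
  x^k = (0.0, 0.0), subgradient = b - a^T x = 21.0
  y^{k+1} = 0.0 + 0.2*21.0 = 4.2
Step 2: y^k = 4.2, reduced costs: (2.4, -7.6)
  x^k = (0.0, 11.0), subgradient = b - a^T x = -12.0
  y^{k+1} = 4.2 + 0.2*-12.0 = 1.8
Dual objective at y_2 = 1.8: reduced costs (9.6, -0.4), box minimizer x = (0.0, 11.0)
g(y_2) = b*y + (c1 - a1*y)*x1 + (c2 - a2*y)*x2 = 21*1.8 + 9.6*0.0 + (-0.4)*11.0 = 37.8 + 0.0 - 4.4 = 33.4


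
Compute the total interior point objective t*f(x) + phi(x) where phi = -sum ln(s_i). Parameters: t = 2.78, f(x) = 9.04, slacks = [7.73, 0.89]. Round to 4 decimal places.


Step 1: Compute log-barrier.
ln values: [2.0451, -0.1165]
phi = -(2.0451 - 0.1165) = -1.9286
Step 2: Compute augmented objective.
t*f(x) = 2.78*9.04 = 25.1312
Total = 25.1312 - 1.9286 = 23.2026


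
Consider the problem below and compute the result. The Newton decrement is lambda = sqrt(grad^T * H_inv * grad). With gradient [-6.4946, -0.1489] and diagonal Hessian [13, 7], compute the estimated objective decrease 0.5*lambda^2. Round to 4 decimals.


Step 1: H is diagonal, so H^(-1) * g = [-0.4996, -0.0213].
Step 2: g^T H^(-1) g = sum_i g_i^2 / H_ii
  = (-6.4946)^2/13 + (-0.1489)^2/7
  = 3.2446 + 0.0032 = 3.2478
Step 3: Objective decrease = 0.5 * g^T H^(-1) g = 1.6239


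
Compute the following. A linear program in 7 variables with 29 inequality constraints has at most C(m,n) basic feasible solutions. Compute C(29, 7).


Each vertex corresponds to some choice of n active constraints out of m, so the number of vertices is at most C(m, n) = m! / (n!(m-n)!).
m = 29, n = 7
Numerator: 29 * 28 * 27 * 26 * 25 * 24 * 23
Denominator: 7! = 5040
C(29, 7) = 1560780


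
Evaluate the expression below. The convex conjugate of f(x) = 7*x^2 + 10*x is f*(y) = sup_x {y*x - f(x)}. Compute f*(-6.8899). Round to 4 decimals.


f*(y) = sup_x {y*x - a*x^2 - b*x} = sup_x {(y-b)*x - a*x^2}
FOC: (y - b) - 2a*x = 0 => x* = (y - b)/(2a)
x* = (-6.8899 - 10)/(2*7) = -1.2064
f*(-6.8899) = (y-b)^2/(4a) = (-6.8899 - 10)^2/(4*7)
= 285.2687/28 = 10.1882


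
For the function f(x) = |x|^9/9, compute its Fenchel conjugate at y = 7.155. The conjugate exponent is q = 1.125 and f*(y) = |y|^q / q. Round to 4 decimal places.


The conjugate exponent q satisfies 1/p + 1/q = 1.
p = 9, so q = 9/(9 - 1) = 1.125
|y|^q = 7.155^1.125 = 9.1503
f*(7.155) = 9.1503 / 1.125 = 8.1336


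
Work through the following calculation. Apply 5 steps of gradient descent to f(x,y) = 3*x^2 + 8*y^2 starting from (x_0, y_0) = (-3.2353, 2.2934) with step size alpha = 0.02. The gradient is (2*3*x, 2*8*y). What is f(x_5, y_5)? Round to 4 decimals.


Gradient descent on f(x,y) = 3*x^2 + 8*y^2.
Starting point: (-3.2353, 2.2934), alpha = 0.02
Step 1: grad_x = 2*3*-3.2353 = -19.4118, grad_y = 2*8*2.2934 = 36.6944
  x_1 = -3.2353 - 0.02*-19.4118 = -2.8471
  y_1 = 2.2934 - 0.02*36.6944 = 1.5595
Step 2: grad_x = 2*3*-2.8471 = -17.0824, grad_y = 2*8*1.5595 = 24.9522
  x_2 = -2.8471 - 0.02*-17.0824 = -2.5054
  y_2 = 1.5595 - 0.02*24.9522 = 1.0605
Step 3: grad_x = 2*3*-2.5054 = -15.0325, grad_y = 2*8*1.0605 = 16.9675
  x_3 = -2.5054 - 0.02*-15.0325 = -2.2048
  y_3 = 1.0605 - 0.02*16.9675 = 0.7211
Step 4: grad_x = 2*3*-2.2048 = -13.2286, grad_y = 2*8*0.7211 = 11.5379
  x_4 = -2.2048 - 0.02*-13.2286 = -1.9402
  y_4 = 0.7211 - 0.02*11.5379 = 0.4904
Step 5: grad_x = 2*3*-1.9402 = -11.6412, grad_y = 2*8*0.4904 = 7.8458
  x_5 = -1.9402 - 0.02*-11.6412 = -1.7074
  y_5 = 0.4904 - 0.02*7.8458 = 0.3334
f(-1.7074, 0.3334) = 3*(-1.7074)^2 + 8*0.3334^2 = 9.6348


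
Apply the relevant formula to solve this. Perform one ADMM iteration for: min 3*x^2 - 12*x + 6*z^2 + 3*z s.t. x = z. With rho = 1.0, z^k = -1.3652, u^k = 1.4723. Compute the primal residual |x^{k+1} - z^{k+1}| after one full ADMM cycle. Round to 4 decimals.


ADMM iteration with rho = 1.0, z^k = -1.3652, u^k = 1.4723
Step 1: x-update.
Minimize 3*x^2 - 12*x + (1.0/2)*(x + 1.3652 + 1.4723)^2
FOC: (2*3 + 1.0)*x = 12 + 1.0*(-1.3652 - 1.4723)
x^{k+1} = 1.3089
Step 2: z-update.
Minimize 6*z^2 + 3*z + (1.0/2)*(1.3089 - z + 1.4723)^2
FOC: (2*6 + 1.0)*z = -3 + 1.0*(1.3089 + 1.4723)
z^{k+1} = -0.0168
Step 3: u-update.
u^{k+1} = 1.4723 + 1.3089 + 0.0168 = 2.7981
Step 4: Primal residual = |1.3089 + 0.0168| = 1.3258


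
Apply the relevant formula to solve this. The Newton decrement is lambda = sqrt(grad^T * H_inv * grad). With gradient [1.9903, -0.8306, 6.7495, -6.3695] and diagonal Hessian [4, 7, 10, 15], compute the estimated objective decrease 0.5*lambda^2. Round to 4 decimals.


Step 1: H is diagonal, so H^(-1) * g = [0.4976, -0.1187, 0.675, -0.4246].
Step 2: g^T H^(-1) g = sum_i g_i^2 / H_ii
  = (1.9903)^2/4 + (-0.8306)^2/7 + (6.7495)^2/10 + (-6.3695)^2/15
  = 0.9903 + 0.0986 + 4.5556 + 2.7047 = 8.3492
Step 3: Objective decrease = 0.5 * g^T H^(-1) g = 4.1746


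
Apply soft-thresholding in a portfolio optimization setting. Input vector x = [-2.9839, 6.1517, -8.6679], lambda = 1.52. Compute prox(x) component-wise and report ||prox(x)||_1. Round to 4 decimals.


Soft-thresholding with lambda = 1.52:
prox(-2.9839) = sign(-2.9839)*max(|-2.9839| - 1.52, 0) = -1.4639
prox(6.1517) = sign(6.1517)*max(|6.1517| - 1.52, 0) = 4.6317
prox(-8.6679) = sign(-8.6679)*max(|-8.6679| - 1.52, 0) = -7.1479
prox(x) = [-1.4639, 4.6317, -7.1479]
||prox(x)||_1 = 1.4639 + 4.6317 + 7.1479 = 13.2435


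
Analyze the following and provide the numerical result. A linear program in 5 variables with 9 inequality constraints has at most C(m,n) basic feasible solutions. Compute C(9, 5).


Each vertex corresponds to some choice of n active constraints out of m, so the number of vertices is at most C(m, n) = m! / (n!(m-n)!).
m = 9, n = 5
Numerator: 9 * 8 * 7 * 6 * 5
Denominator: 5! = 120
C(9, 5) = 126
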